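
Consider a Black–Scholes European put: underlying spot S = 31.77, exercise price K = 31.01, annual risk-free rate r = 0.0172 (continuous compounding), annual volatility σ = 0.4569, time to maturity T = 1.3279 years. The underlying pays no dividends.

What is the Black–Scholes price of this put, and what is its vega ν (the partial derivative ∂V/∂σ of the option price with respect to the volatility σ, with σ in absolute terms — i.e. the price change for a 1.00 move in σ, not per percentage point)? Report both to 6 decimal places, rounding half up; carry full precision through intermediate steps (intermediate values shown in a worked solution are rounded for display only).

price = 5.740273
ν = 13.724912

σ√T = 0.4569·√1.3279 = 0.526507
d₁ = (ln(S/K) + (r+σ²/2)T) / (σ√T) = (ln(31.77/31.01) + (0.0172+0.4569²/2)·1.3279) / 0.526507 = (0.024213 + 0.161444) / 0.526507 = 0.352621
d₂ = d₁ − σ√T = 0.352621 − 0.526507 = -0.173886
e^{−rT} = e^{−0.0172·1.3279} = 0.977419
N(−d₁) = 0.362186,  N(−d₂) = 0.569022
Put price V = K·e^{−rT}·N(−d₂) − S·N(−d₁) = 17.246933 − 11.506661 = 5.740273
φ(d₁) = (1/√(2π))·e^{−d₁²/2} = 0.374895
ν = S·φ(d₁)·√T = 13.724912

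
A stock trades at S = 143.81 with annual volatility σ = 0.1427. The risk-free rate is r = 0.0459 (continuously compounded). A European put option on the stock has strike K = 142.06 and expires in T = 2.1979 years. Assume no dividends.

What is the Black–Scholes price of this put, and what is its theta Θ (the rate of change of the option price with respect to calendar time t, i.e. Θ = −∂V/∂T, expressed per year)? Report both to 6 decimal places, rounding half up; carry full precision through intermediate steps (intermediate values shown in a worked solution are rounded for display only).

price = 5.369138
Θ = -0.280329

σ√T = 0.1427·√2.1979 = 0.211557
d₁ = (ln(S/K) + (r+σ²/2)T) / (σ√T) = (ln(143.81/142.06) + (0.0459+0.1427²/2)·2.1979) / 0.211557 = (0.012243 + 0.123262) / 0.211557 = 0.640514
d₂ = d₁ − σ√T = 0.640514 − 0.211557 = 0.428956
e^{−rT} = e^{−0.0459·2.1979} = 0.904038
N(−d₁) = 0.260919,  N(−d₂) = 0.333977
Put price V = K·e^{−rT}·N(−d₂) − S·N(−d₁) = 42.891948 − 37.522810 = 5.369138
φ(d₁) = (1/√(2π))·e^{−d₁²/2} = 0.324955
Θ = −S·φ(d₁)·σ/(2√T) + r·K·e^{−rT}·N(−d₂) = −2.249069 + 1.968740 = -0.280329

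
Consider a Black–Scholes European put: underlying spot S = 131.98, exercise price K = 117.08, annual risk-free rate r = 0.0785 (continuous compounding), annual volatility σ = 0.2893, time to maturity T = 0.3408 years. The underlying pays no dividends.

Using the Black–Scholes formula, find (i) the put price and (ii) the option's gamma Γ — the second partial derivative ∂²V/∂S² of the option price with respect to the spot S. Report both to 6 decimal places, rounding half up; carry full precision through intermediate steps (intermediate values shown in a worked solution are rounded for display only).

price = 2.201682
Γ = 0.011375

σ√T = 0.2893·√0.3408 = 0.168888
d₁ = (ln(S/K) + (r+σ²/2)T) / (σ√T) = (ln(131.98/117.08) + (0.0785+0.2893²/2)·0.3408) / 0.168888 = (0.119793 + 0.041014) / 0.168888 = 0.952155
d₂ = d₁ − σ√T = 0.952155 − 0.168888 = 0.783267
e^{−rT} = e^{−0.0785·0.3408} = 0.973602
N(−d₁) = 0.170509,  N(−d₂) = 0.216735
Put price V = K·e^{−rT}·N(−d₂) − S·N(−d₁) = 24.705498 − 22.503816 = 2.201682
φ(d₁) = (1/√(2π))·e^{−d₁²/2} = 0.253539
Γ = φ(d₁) / (S·σ·√T) = 0.011375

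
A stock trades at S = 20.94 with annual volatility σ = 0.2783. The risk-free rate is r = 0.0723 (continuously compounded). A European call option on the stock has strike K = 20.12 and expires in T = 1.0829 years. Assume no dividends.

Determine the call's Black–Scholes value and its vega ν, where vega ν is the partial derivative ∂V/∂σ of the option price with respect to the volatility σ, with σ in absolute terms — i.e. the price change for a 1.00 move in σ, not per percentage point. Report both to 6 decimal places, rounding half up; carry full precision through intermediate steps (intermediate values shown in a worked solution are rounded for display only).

σ√T = 0.2783·√1.0829 = 0.289606
d₁ = (ln(S/K) + (r+σ²/2)T) / (σ√T) = (ln(20.94/20.12) + (0.0723+0.2783²/2)·1.0829) / 0.289606 = (0.039947 + 0.120229) / 0.289606 = 0.553084
d₂ = d₁ − σ√T = 0.553084 − 0.289606 = 0.263478
e^{−rT} = e^{−0.0723·1.0829} = 0.924693
N(d₁) = 0.709897,  N(d₂) = 0.603909
Call price V = S·N(d₁) − K·e^{−rT}·N(d₂) = 14.865243 − 11.235616 = 3.629627
φ(d₁) = (1/√(2π))·e^{−d₁²/2} = 0.342361
ν = S·φ(d₁)·√T = 7.460282

price = 3.629627
ν = 7.460282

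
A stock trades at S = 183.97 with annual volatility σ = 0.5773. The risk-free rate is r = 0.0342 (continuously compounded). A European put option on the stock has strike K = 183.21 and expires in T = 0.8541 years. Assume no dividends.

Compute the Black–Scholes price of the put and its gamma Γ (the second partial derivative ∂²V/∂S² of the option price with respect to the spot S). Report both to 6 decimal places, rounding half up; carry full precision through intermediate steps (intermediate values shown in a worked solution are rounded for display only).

price = 35.118657
Γ = 0.003850

σ√T = 0.5773·√0.8541 = 0.533526
d₁ = (ln(S/K) + (r+σ²/2)T) / (σ√T) = (ln(183.97/183.21) + (0.0342+0.5773²/2)·0.8541) / 0.533526 = (0.004140 + 0.171535) / 0.533526 = 0.329272
d₂ = d₁ − σ√T = 0.329272 − 0.533526 = -0.204255
e^{−rT} = e^{−0.0342·0.8541} = 0.971212
N(−d₁) = 0.370975,  N(−d₂) = 0.580923
Put price V = K·e^{−rT}·N(−d₂) − S·N(−d₁) = 103.366964 − 68.248308 = 35.118657
φ(d₁) = (1/√(2π))·e^{−d₁²/2} = 0.377891
Γ = φ(d₁) / (S·σ·√T) = 0.003850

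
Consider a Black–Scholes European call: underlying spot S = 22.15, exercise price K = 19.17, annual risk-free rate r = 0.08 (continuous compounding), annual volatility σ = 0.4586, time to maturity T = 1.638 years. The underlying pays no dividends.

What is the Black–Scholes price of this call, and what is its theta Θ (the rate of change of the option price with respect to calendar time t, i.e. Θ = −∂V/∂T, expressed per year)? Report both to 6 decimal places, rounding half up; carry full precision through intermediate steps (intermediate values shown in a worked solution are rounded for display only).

σ√T = 0.4586·√1.638 = 0.586936
d₁ = (ln(S/K) + (r+σ²/2)T) / (σ√T) = (ln(22.15/19.17) + (0.08+0.4586²/2)·1.638) / 0.586936 = (0.144491 + 0.303287) / 0.586936 = 0.762907
d₂ = d₁ − σ√T = 0.762907 − 0.586936 = 0.175971
e^{−rT} = e^{−0.08·1.638} = 0.877183
N(d₁) = 0.777241,  N(d₂) = 0.569842
Call price V = S·N(d₁) − K·e^{−rT}·N(d₂) = 17.215881 − 9.582225 = 7.633656
φ(d₁) = (1/√(2π))·e^{−d₁²/2} = 0.298211
Θ = −S·φ(d₁)·σ/(2√T) − r·K·e^{−rT}·N(d₂) = −1.183437 − 0.766578 = -1.950015

price = 7.633656
Θ = -1.950015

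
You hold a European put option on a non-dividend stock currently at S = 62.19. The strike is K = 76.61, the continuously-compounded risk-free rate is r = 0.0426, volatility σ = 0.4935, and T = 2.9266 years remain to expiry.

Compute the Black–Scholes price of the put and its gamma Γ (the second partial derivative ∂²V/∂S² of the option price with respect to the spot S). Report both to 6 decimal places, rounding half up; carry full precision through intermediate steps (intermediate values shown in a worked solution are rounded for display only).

σ√T = 0.4935·√2.9266 = 0.844246
d₁ = (ln(S/K) + (r+σ²/2)T) / (σ√T) = (ln(62.19/76.61) + (0.0426+0.4935²/2)·2.9266) / 0.844246 = (-0.208533 + 0.481049) / 0.844246 = 0.322791
d₂ = d₁ − σ√T = 0.322791 − 0.844246 = -0.521454
e^{−rT} = e^{−0.0426·2.9266} = 0.882785
N(−d₁) = 0.373427,  N(−d₂) = 0.698975
Put price V = K·e^{−rT}·N(−d₂) − S·N(−d₁) = 47.271802 − 23.223404 = 24.048398
φ(d₁) = (1/√(2π))·e^{−d₁²/2} = 0.378691
Γ = φ(d₁) / (S·σ·√T) = 0.007213

price = 24.048398
Γ = 0.007213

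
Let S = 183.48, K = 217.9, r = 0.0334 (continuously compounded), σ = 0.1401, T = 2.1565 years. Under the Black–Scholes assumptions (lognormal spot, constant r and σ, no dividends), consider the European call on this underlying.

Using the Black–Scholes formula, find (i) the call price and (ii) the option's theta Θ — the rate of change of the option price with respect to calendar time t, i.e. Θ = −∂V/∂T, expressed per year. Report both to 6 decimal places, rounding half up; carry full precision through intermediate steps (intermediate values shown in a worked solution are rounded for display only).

σ√T = 0.1401·√2.1565 = 0.205737
d₁ = (ln(S/K) + (r+σ²/2)T) / (σ√T) = (ln(183.48/217.9) + (0.0334+0.1401²/2)·2.1565) / 0.205737 = (-0.171931 + 0.093191) / 0.205737 = -0.382719
d₂ = d₁ − σ√T = -0.382719 − 0.205737 = -0.588456
e^{−rT} = e^{−0.0334·2.1565} = 0.930506
N(d₁) = 0.350964,  N(d₂) = 0.278113
Call price V = S·N(d₁) − K·e^{−rT}·N(d₂) = 64.394877 − 56.389412 = 8.005465
φ(d₁) = (1/√(2π))·e^{−d₁²/2} = 0.370769
Θ = −S·φ(d₁)·σ/(2√T) − r·K·e^{−rT}·N(d₂) = −3.245083 − 1.883406 = -5.128489

price = 8.005465
Θ = -5.128489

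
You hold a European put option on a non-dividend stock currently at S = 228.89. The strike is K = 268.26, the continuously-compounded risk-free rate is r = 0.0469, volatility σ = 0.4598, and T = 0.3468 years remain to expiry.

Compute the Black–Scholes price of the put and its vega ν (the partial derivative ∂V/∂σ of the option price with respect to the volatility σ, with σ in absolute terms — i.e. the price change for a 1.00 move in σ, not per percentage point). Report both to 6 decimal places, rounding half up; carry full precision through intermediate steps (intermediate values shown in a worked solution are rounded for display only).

price = 47.618600
ν = 49.823057

σ√T = 0.4598·√0.3468 = 0.270775
d₁ = (ln(S/K) + (r+σ²/2)T) / (σ√T) = (ln(228.89/268.26) + (0.0469+0.4598²/2)·0.3468) / 0.270775 = (-0.158715 + 0.052924) / 0.270775 = -0.390696
d₂ = d₁ − σ√T = -0.390696 − 0.270775 = -0.661471
e^{−rT} = e^{−0.0469·0.3468} = 0.983867
N(−d₁) = 0.651989,  N(−d₂) = 0.745845
Put price V = K·e^{−rT}·N(−d₂) − S·N(−d₁) = 196.852356 − 149.233756 = 47.618600
φ(d₁) = (1/√(2π))·e^{−d₁²/2} = 0.369627
ν = S·φ(d₁)·√T = 49.823057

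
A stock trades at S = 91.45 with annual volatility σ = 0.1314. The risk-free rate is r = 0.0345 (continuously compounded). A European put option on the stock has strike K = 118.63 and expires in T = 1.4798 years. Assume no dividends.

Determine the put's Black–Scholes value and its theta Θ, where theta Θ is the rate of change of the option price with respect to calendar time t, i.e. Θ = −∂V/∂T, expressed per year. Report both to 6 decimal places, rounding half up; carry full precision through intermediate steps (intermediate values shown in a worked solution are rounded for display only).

σ√T = 0.1314·√1.4798 = 0.159844
d₁ = (ln(S/K) + (r+σ²/2)T) / (σ√T) = (ln(91.45/118.63) + (0.0345+0.1314²/2)·1.4798) / 0.159844 = (-0.260217 + 0.063828) / 0.159844 = -1.228627
d₂ = d₁ − σ√T = -1.228627 − 0.159844 = -1.388471
e^{−rT} = e^{−0.0345·1.4798} = 0.950228
N(−d₁) = 0.890394,  N(−d₂) = 0.917503
Put price V = K·e^{−rT}·N(−d₂) − S·N(−d₁) = 103.426068 − 81.426540 = 21.999528
φ(d₁) = (1/√(2π))·e^{−d₁²/2} = 0.187552
Θ = −S·φ(d₁)·σ/(2√T) + r·K·e^{−rT}·N(−d₂) = −0.926336 + 3.568199 = 2.641863

price = 21.999528
Θ = 2.641863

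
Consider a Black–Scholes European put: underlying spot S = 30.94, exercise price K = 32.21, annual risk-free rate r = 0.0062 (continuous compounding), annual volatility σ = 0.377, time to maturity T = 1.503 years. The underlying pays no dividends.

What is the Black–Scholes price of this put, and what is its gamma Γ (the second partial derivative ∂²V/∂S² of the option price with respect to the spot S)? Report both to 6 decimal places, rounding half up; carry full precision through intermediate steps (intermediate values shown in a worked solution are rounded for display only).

price = 6.241549
Γ = 0.027524

σ√T = 0.377·√1.503 = 0.462190
d₁ = (ln(S/K) + (r+σ²/2)T) / (σ√T) = (ln(30.94/32.21) + (0.0062+0.377²/2)·1.503) / 0.462190 = (-0.040227 + 0.116129) / 0.462190 = 0.164221
d₂ = d₁ − σ√T = 0.164221 − 0.462190 = -0.297969
e^{−rT} = e^{−0.0062·1.503} = 0.990725
N(−d₁) = 0.434779,  N(−d₂) = 0.617137
Put price V = K·e^{−rT}·N(−d₂) − S·N(−d₁) = 19.693597 − 13.452048 = 6.241549
φ(d₁) = (1/√(2π))·e^{−d₁²/2} = 0.393599
Γ = φ(d₁) / (S·σ·√T) = 0.027524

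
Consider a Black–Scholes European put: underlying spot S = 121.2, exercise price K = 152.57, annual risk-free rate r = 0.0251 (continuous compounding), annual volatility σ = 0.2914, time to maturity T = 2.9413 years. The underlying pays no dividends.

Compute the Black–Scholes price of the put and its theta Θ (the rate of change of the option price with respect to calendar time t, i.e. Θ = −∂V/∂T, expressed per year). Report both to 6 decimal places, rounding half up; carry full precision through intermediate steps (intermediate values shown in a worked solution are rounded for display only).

price = 37.424846
Θ = -1.562786

σ√T = 0.2914·√2.9413 = 0.499757
d₁ = (ln(S/K) + (r+σ²/2)T) / (σ√T) = (ln(121.2/152.57) + (0.0251+0.2914²/2)·2.9413) / 0.499757 = (-0.230181 + 0.198705) / 0.499757 = -0.062983
d₂ = d₁ − σ√T = -0.062983 − 0.499757 = -0.562740
e^{−rT} = e^{−0.0251·2.9413} = 0.928833
N(−d₁) = 0.525110,  N(−d₂) = 0.713194
Put price V = K·e^{−rT}·N(−d₂) − S·N(−d₁) = 101.068162 − 63.643317 = 37.424846
φ(d₁) = (1/√(2π))·e^{−d₁²/2} = 0.398152
Θ = −S·φ(d₁)·σ/(2√T) + r·K·e^{−rT}·N(−d₂) = −4.099597 + 2.536811 = -1.562786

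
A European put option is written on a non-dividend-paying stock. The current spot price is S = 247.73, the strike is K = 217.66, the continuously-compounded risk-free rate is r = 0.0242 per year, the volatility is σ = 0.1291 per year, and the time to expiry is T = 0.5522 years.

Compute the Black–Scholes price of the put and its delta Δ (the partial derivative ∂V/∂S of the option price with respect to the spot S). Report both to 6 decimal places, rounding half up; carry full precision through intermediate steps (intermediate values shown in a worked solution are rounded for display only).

σ√T = 0.1291·√0.5522 = 0.095934
d₁ = (ln(S/K) + (r+σ²/2)T) / (σ√T) = (ln(247.73/217.66) + (0.0242+0.1291²/2)·0.5522) / 0.095934 = (0.129405 + 0.017965) / 0.095934 = 1.536155
d₂ = d₁ − σ√T = 1.536155 − 0.095934 = 1.440221
e^{−rT} = e^{−0.0242·0.5522} = 0.986726
N(−d₁) = 0.062250,  N(−d₂) = 0.074902
Put price V = K·e^{−rT}·N(−d₂) − S·N(−d₁) = 16.086850 − 15.421225 = 0.665625
Δ = −N(−d₁) = -0.062250

price = 0.665625
Δ = -0.062250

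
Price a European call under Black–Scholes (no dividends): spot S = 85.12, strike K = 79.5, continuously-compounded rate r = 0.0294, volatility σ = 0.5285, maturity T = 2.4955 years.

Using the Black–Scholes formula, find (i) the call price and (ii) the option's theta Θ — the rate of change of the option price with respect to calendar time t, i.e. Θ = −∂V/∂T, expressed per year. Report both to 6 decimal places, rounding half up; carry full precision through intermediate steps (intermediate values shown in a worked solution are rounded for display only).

price = 31.698810
Θ = -5.654521

σ√T = 0.5285·√2.4955 = 0.834879
d₁ = (ln(S/K) + (r+σ²/2)T) / (σ√T) = (ln(85.12/79.5) + (0.0294+0.5285²/2)·2.4955) / 0.834879 = (0.068305 + 0.421880) / 0.834879 = 0.587132
d₂ = d₁ − σ√T = 0.587132 − 0.834879 = -0.247747
e^{−rT} = e^{−0.0294·2.4955} = 0.929259
N(d₁) = 0.721443,  N(d₂) = 0.402165
Call price V = S·N(d₁) − K·e^{−rT}·N(d₂) = 61.409187 − 29.710377 = 31.698810
φ(d₁) = (1/√(2π))·e^{−d₁²/2} = 0.335779
Θ = −S·φ(d₁)·σ/(2√T) − r·K·e^{−rT}·N(d₂) = −4.781036 − 0.873485 = -5.654521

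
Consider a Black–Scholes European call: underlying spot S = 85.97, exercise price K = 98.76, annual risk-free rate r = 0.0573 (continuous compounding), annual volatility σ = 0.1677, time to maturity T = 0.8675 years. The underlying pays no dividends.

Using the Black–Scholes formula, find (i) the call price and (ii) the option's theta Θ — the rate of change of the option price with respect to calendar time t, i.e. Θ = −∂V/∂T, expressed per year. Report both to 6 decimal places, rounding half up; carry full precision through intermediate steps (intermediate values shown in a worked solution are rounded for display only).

σ√T = 0.1677·√0.8675 = 0.156195
d₁ = (ln(S/K) + (r+σ²/2)T) / (σ√T) = (ln(85.97/98.76) + (0.0573+0.1677²/2)·0.8675) / 0.156195 = (-0.138694 + 0.061906) / 0.156195 = -0.491616
d₂ = d₁ − σ√T = -0.491616 − 0.156195 = -0.647811
e^{−rT} = e^{−0.0573·0.8675} = 0.951507
N(d₁) = 0.311496,  N(d₂) = 0.258554
Call price V = S·N(d₁) − K·e^{−rT}·N(d₂) = 26.779269 − 24.296509 = 2.482760
φ(d₁) = (1/√(2π))·e^{−d₁²/2} = 0.353532
Θ = −S·φ(d₁)·σ/(2√T) − r·K·e^{−rT}·N(d₂) = −2.736175 − 1.392190 = -4.128365

price = 2.482760
Θ = -4.128365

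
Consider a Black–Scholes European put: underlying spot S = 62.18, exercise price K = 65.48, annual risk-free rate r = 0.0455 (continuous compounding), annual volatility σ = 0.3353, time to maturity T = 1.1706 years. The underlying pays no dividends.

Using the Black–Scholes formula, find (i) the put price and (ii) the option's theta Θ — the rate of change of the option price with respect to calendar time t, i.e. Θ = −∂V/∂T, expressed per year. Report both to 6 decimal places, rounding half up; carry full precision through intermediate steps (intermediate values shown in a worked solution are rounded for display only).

σ√T = 0.3353·√1.1706 = 0.362775
d₁ = (ln(S/K) + (r+σ²/2)T) / (σ√T) = (ln(62.18/65.48) + (0.0455+0.3353²/2)·1.1706) / 0.362775 = (-0.051711 + 0.119065) / 0.362775 = 0.185663
d₂ = d₁ − σ√T = 0.185663 − 0.362775 = -0.177112
e^{−rT} = e^{−0.0455·1.1706} = 0.948131
N(−d₁) = 0.426355,  N(−d₂) = 0.570290
Put price V = K·e^{−rT}·N(−d₂) − S·N(−d₁) = 35.405675 − 26.510726 = 8.894949
φ(d₁) = (1/√(2π))·e^{−d₁²/2} = 0.392125
Θ = −S·φ(d₁)·σ/(2√T) + r·K·e^{−rT}·N(−d₂) = −3.778112 + 1.610958 = -2.167154

price = 8.894949
Θ = -2.167154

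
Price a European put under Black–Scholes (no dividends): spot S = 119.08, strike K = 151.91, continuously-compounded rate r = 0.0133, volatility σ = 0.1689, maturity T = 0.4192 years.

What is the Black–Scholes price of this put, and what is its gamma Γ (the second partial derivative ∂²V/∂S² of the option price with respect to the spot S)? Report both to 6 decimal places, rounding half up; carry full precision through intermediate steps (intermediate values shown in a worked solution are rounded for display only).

price = 32.062115
Γ = 0.003231

σ√T = 0.1689·√0.4192 = 0.109355
d₁ = (ln(S/K) + (r+σ²/2)T) / (σ√T) = (ln(119.08/151.91) + (0.0133+0.1689²/2)·0.4192) / 0.109355 = (-0.243493 + 0.011555) / 0.109355 = -2.120956
d₂ = d₁ − σ√T = -2.120956 − 0.109355 = -2.230312
e^{−rT} = e^{−0.0133·0.4192} = 0.994440
N(−d₁) = 0.983037,  N(−d₂) = 0.987137
Put price V = K·e^{−rT}·N(−d₂) − S·N(−d₁) = 149.122192 − 117.060076 = 32.062115
φ(d₁) = (1/√(2π))·e^{−d₁²/2} = 0.042081
Γ = φ(d₁) / (S·σ·√T) = 0.003231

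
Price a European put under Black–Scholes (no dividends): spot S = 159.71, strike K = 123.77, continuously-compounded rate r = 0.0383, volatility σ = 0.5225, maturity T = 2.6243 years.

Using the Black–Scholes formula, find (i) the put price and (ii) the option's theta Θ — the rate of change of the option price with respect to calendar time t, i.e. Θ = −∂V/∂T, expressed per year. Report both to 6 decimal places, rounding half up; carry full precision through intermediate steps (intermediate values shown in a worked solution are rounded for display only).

σ√T = 0.5225·√2.6243 = 0.846434
d₁ = (ln(S/K) + (r+σ²/2)T) / (σ√T) = (ln(159.71/123.77) + (0.0383+0.5225²/2)·2.6243) / 0.846434 = (0.254935 + 0.458736) / 0.846434 = 0.843150
d₂ = d₁ − σ√T = 0.843150 − 0.846434 = -0.003284
e^{−rT} = e^{−0.0383·2.6243} = 0.904375
N(−d₁) = 0.199572,  N(−d₂) = 0.501310
Put price V = K·e^{−rT}·N(−d₂) − S·N(−d₁) = 56.113928 − 31.873700 = 24.240228
φ(d₁) = (1/√(2π))·e^{−d₁²/2} = 0.279602
Θ = −S·φ(d₁)·σ/(2√T) + r·K·e^{−rT}·N(−d₂) = −7.201475 + 2.149163 = -5.052311

price = 24.240228
Θ = -5.052311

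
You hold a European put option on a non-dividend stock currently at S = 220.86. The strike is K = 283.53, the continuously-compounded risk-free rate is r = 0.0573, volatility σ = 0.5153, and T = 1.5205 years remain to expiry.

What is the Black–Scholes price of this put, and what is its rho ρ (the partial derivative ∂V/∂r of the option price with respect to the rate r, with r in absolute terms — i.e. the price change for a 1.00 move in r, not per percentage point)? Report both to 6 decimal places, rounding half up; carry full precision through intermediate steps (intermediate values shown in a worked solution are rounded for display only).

σ√T = 0.5153·√1.5205 = 0.635409
d₁ = (ln(S/K) + (r+σ²/2)T) / (σ√T) = (ln(220.86/283.53) + (0.0573+0.5153²/2)·1.5205) / 0.635409 = (-0.249789 + 0.288997) / 0.635409 = 0.061705
d₂ = d₁ − σ√T = 0.061705 − 0.635409 = -0.573704
e^{−rT} = e^{−0.0573·1.5205} = 0.916563
N(−d₁) = 0.475399,  N(−d₂) = 0.716916
Put price V = K·e^{−rT}·N(−d₂) − S·N(−d₁) = 186.307124 − 104.996581 = 81.310543
ρ = −K·T·e^{−rT}·N(−d₂) = -283.279982

price = 81.310543
ρ = -283.279982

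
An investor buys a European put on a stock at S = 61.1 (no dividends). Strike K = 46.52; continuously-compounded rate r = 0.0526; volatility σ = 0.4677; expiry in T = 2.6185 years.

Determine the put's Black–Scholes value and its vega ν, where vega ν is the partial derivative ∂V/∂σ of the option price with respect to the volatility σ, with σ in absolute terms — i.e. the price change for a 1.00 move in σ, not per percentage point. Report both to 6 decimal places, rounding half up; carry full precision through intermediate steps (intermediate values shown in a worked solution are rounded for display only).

price = 6.716252
ν = 25.818598

σ√T = 0.4677·√2.6185 = 0.756822
d₁ = (ln(S/K) + (r+σ²/2)T) / (σ√T) = (ln(61.1/46.52) + (0.0526+0.4677²/2)·2.6185) / 0.756822 = (0.272630 + 0.424123) / 0.756822 = 0.920629
d₂ = d₁ − σ√T = 0.920629 − 0.756822 = 0.163807
e^{−rT} = e^{−0.0526·2.6185} = 0.871331
N(−d₁) = 0.178622,  N(−d₂) = 0.434941
Put price V = K·e^{−rT}·N(−d₂) − S·N(−d₁) = 17.630058 − 10.913806 = 6.716252
φ(d₁) = (1/√(2π))·e^{−d₁²/2} = 0.261135
ν = S·φ(d₁)·√T = 25.818598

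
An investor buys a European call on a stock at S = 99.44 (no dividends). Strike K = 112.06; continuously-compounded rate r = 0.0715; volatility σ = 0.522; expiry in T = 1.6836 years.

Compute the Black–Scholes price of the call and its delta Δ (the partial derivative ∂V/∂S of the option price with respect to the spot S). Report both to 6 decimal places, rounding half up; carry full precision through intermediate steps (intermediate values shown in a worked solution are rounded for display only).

σ√T = 0.522·√1.6836 = 0.677314
d₁ = (ln(S/K) + (r+σ²/2)T) / (σ√T) = (ln(99.44/112.06) + (0.0715+0.522²/2)·1.6836) / 0.677314 = (-0.119480 + 0.349754) / 0.677314 = 0.339982
d₂ = d₁ − σ√T = 0.339982 − 0.677314 = -0.337332
e^{−rT} = e^{−0.0715·1.6836} = 0.886586
N(d₁) = 0.633065,  N(d₂) = 0.367933
Call price V = S·N(d₁) − K·e^{−rT}·N(d₂) = 62.951975 − 36.554471 = 26.397504
Δ = N(d₁) = 0.633065

price = 26.397504
Δ = 0.633065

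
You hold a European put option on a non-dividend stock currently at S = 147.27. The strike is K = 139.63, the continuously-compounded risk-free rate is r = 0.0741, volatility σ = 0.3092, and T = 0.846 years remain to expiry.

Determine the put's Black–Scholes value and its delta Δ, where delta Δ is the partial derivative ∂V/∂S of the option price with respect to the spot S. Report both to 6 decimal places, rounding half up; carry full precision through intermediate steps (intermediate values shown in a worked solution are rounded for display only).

price = 8.959113
Δ = -0.291181

σ√T = 0.3092·√0.846 = 0.284397
d₁ = (ln(S/K) + (r+σ²/2)T) / (σ√T) = (ln(147.27/139.63) + (0.0741+0.3092²/2)·0.846) / 0.284397 = (0.053272 + 0.103129) / 0.284397 = 0.549939
d₂ = d₁ − σ√T = 0.549939 − 0.284397 = 0.265542
e^{−rT} = e^{−0.0741·0.846} = 0.939236
N(−d₁) = 0.291181,  N(−d₂) = 0.395296
Put price V = K·e^{−rT}·N(−d₂) − S·N(−d₁) = 51.841272 − 42.882158 = 8.959113
Δ = −N(−d₁) = -0.291181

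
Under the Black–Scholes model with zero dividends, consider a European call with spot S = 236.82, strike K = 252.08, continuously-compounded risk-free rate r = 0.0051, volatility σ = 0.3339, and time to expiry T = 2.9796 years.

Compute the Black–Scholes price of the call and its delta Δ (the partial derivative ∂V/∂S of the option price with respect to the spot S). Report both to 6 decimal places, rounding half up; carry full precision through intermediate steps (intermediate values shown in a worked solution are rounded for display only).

σ√T = 0.3339·√2.9796 = 0.576362
d₁ = (ln(S/K) + (r+σ²/2)T) / (σ√T) = (ln(236.82/252.08) + (0.0051+0.3339²/2)·2.9796) / 0.576362 = (-0.062446 + 0.181293) / 0.576362 = 0.206201
d₂ = d₁ − σ√T = 0.206201 − 0.576362 = -0.370161
e^{−rT} = e^{−0.0051·2.9796} = 0.984919
N(d₁) = 0.581683,  N(d₂) = 0.355631
Call price V = S·N(d₁) − K·e^{−rT}·N(d₂) = 137.754181 − 88.295542 = 49.458639
Δ = N(d₁) = 0.581683

price = 49.458639
Δ = 0.581683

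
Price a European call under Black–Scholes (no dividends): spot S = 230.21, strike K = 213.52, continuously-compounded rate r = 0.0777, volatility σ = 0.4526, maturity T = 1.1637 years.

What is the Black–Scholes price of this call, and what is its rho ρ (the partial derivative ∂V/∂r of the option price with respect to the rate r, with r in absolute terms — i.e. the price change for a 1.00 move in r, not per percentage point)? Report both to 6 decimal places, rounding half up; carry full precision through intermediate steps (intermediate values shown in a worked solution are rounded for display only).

σ√T = 0.4526·√1.1637 = 0.488242
d₁ = (ln(S/K) + (r+σ²/2)T) / (σ√T) = (ln(230.21/213.52) + (0.0777+0.4526²/2)·1.1637) / 0.488242 = (0.075261 + 0.209610) / 0.488242 = 0.583463
d₂ = d₁ − σ√T = 0.583463 − 0.488242 = 0.095221
e^{−rT} = e^{−0.0777·1.1637} = 0.913548
N(d₁) = 0.720209,  N(d₂) = 0.537930
Call price V = S·N(d₁) − K·e^{−rT}·N(d₂) = 165.799339 − 104.929087 = 60.870252
ρ = K·T·e^{−rT}·N(d₂) = 122.105978

price = 60.870252
ρ = 122.105978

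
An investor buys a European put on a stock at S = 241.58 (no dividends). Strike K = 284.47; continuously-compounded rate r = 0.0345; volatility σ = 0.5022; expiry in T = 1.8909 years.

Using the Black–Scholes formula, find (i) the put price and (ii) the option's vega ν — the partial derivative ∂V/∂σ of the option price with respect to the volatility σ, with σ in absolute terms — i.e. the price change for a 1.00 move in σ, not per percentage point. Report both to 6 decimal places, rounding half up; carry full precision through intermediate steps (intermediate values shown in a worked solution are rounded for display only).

σ√T = 0.5022·√1.8909 = 0.690575
d₁ = (ln(S/K) + (r+σ²/2)T) / (σ√T) = (ln(241.58/284.47) + (0.0345+0.5022²/2)·1.8909) / 0.690575 = (-0.163427 + 0.303683) / 0.690575 = 0.203100
d₂ = d₁ − σ√T = 0.203100 − 0.690575 = -0.487475
e^{−rT} = e^{−0.0345·1.8909} = 0.936846
N(−d₁) = 0.419528,  N(−d₂) = 0.687039
Put price V = K·e^{−rT}·N(−d₂) − S·N(−d₁) = 183.099129 − 101.349656 = 81.749473
φ(d₁) = (1/√(2π))·e^{−d₁²/2} = 0.390798
ν = S·φ(d₁)·√T = 129.821930

price = 81.749473
ν = 129.821930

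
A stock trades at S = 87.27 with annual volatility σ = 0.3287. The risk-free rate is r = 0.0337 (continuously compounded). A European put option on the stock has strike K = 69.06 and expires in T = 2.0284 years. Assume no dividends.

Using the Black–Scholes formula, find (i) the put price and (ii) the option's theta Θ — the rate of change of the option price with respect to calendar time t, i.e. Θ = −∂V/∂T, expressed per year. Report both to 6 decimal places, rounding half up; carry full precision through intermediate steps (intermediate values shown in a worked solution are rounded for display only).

σ√T = 0.3287·√2.0284 = 0.468141
d₁ = (ln(S/K) + (r+σ²/2)T) / (σ√T) = (ln(87.27/69.06) + (0.0337+0.3287²/2)·2.0284) / 0.468141 = (0.234031 + 0.177935) / 0.468141 = 0.880005
d₂ = d₁ − σ√T = 0.880005 − 0.468141 = 0.411864
e^{−rT} = e^{−0.0337·2.0284} = 0.933927
N(−d₁) = 0.189428,  N(−d₂) = 0.340220
Put price V = K·e^{−rT}·N(−d₂) − S·N(−d₁) = 21.943144 − 16.531418 = 5.411726
φ(d₁) = (1/√(2π))·e^{−d₁²/2} = 0.270863
Θ = −S·φ(d₁)·σ/(2√T) + r·K·e^{−rT}·N(−d₂) = −2.727768 + 0.739484 = -1.988284

price = 5.411726
Θ = -1.988284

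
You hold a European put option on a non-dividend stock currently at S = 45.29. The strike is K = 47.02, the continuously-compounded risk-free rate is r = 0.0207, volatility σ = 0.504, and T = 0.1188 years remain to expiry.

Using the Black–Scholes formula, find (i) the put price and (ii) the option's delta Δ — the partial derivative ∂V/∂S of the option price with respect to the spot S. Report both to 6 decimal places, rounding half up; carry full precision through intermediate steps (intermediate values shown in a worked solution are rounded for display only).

price = 4.062371
Δ = -0.545690

σ√T = 0.504·√0.1188 = 0.173716
d₁ = (ln(S/K) + (r+σ²/2)T) / (σ√T) = (ln(45.29/47.02) + (0.0207+0.504²/2)·0.1188) / 0.173716 = (-0.037487 + 0.017548) / 0.173716 = -0.114780
d₂ = d₁ − σ√T = -0.114780 − 0.173716 = -0.288496
e^{−rT} = e^{−0.0207·0.1188} = 0.997544
N(−d₁) = 0.545690,  N(−d₂) = 0.613516
Put price V = K·e^{−rT}·N(−d₂) − S·N(−d₁) = 28.776683 − 24.714312 = 4.062371
Δ = −N(−d₁) = -0.545690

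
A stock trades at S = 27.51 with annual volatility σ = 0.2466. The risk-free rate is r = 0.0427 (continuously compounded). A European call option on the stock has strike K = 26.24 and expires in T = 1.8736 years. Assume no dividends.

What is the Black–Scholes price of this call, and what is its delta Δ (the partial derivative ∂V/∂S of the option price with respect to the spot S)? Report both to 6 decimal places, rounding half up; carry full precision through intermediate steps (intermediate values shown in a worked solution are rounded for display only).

price = 5.351277
Δ = 0.707402

σ√T = 0.2466·√1.8736 = 0.337545
d₁ = (ln(S/K) + (r+σ²/2)T) / (σ√T) = (ln(27.51/26.24) + (0.0427+0.2466²/2)·1.8736) / 0.337545 = (0.047265 + 0.136971) / 0.337545 = 0.545811
d₂ = d₁ − σ√T = 0.545811 − 0.337545 = 0.208266
e^{−rT} = e^{−0.0427·1.8736} = 0.923114
N(d₁) = 0.707402,  N(d₂) = 0.582489
Call price V = S·N(d₁) − K·e^{−rT}·N(d₂) = 19.460628 − 14.109351 = 5.351277
Δ = N(d₁) = 0.707402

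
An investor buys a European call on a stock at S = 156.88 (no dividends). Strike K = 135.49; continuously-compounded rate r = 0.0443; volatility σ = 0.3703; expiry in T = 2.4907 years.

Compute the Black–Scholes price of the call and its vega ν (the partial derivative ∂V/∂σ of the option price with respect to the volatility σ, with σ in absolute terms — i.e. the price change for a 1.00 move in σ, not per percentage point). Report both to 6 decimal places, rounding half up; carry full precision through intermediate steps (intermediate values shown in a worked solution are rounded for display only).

σ√T = 0.3703·√2.4907 = 0.584406
d₁ = (ln(S/K) + (r+σ²/2)T) / (σ√T) = (ln(156.88/135.49) + (0.0443+0.3703²/2)·2.4907) / 0.584406 = (0.146583 + 0.281103) / 0.584406 = 0.731831
d₂ = d₁ − σ√T = 0.731831 − 0.584406 = 0.147426
e^{−rT} = e^{−0.0443·2.4907} = 0.895531
N(d₁) = 0.767864,  N(d₂) = 0.558602
Call price V = S·N(d₁) − K·e^{−rT}·N(d₂) = 120.462539 − 67.778274 = 52.684266
φ(d₁) = (1/√(2π))·e^{−d₁²/2} = 0.305219
ν = S·φ(d₁)·√T = 75.568236

price = 52.684266
ν = 75.568236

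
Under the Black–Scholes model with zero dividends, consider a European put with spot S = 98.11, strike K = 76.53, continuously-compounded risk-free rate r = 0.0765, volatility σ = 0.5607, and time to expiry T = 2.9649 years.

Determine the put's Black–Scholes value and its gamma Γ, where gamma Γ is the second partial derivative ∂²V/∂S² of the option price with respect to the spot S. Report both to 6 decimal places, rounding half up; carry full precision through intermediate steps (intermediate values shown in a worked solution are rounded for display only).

σ√T = 0.5607·√2.9649 = 0.965463
d₁ = (ln(S/K) + (r+σ²/2)T) / (σ√T) = (ln(98.11/76.53) + (0.0765+0.5607²/2)·2.9649) / 0.965463 = (0.248406 + 0.692874) / 0.965463 = 0.974953
d₂ = d₁ − σ√T = 0.974953 − 0.965463 = 0.009490
e^{−rT} = e^{−0.0765·2.9649} = 0.797068
N(−d₁) = 0.164792,  N(−d₂) = 0.496214
Put price V = K·e^{−rT}·N(−d₂) − S·N(−d₁) = 30.268886 − 16.167730 = 14.101156
φ(d₁) = (1/√(2π))·e^{−d₁²/2} = 0.248030
Γ = φ(d₁) / (S·σ·√T) = 0.002619

price = 14.101156
Γ = 0.002619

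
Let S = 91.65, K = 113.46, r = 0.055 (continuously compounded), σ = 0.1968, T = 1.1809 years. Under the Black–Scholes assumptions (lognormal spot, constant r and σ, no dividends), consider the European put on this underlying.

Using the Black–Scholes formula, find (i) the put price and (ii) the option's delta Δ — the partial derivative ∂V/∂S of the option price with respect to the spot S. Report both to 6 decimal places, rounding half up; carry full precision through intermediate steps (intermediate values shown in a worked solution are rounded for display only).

σ√T = 0.1968·√1.1809 = 0.213861
d₁ = (ln(S/K) + (r+σ²/2)T) / (σ√T) = (ln(91.65/113.46) + (0.055+0.1968²/2)·1.1809) / 0.213861 = (-0.213473 + 0.087818) / 0.213861 = -0.587557
d₂ = d₁ − σ√T = -0.587557 − 0.213861 = -0.801418
e^{−rT} = e^{−0.055·1.1809} = 0.937115
N(−d₁) = 0.721585,  N(−d₂) = 0.788555
Put price V = K·e^{−rT}·N(−d₂) − S·N(−d₁) = 83.843171 − 66.133289 = 17.709882
Δ = −N(−d₁) = -0.721585

price = 17.709882
Δ = -0.721585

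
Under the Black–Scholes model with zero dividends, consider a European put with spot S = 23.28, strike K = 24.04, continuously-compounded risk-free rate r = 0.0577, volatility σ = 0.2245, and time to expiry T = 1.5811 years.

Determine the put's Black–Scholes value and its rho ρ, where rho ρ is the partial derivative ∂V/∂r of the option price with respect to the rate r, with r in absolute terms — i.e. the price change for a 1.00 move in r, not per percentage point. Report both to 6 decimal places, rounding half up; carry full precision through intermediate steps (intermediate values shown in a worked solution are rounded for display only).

σ√T = 0.2245·√1.5811 = 0.282290
d₁ = (ln(S/K) + (r+σ²/2)T) / (σ√T) = (ln(23.28/24.04) + (0.0577+0.2245²/2)·1.5811) / 0.282290 = (-0.032124 + 0.131073) / 0.282290 = 0.350522
d₂ = d₁ − σ√T = 0.350522 − 0.282290 = 0.068231
e^{−rT} = e^{−0.0577·1.5811} = 0.912808
N(−d₁) = 0.362974,  N(−d₂) = 0.472801
Put price V = K·e^{−rT}·N(−d₂) − S·N(−d₁) = 10.375096 − 8.450025 = 1.925071
ρ = −K·T·e^{−rT}·N(−d₂) = -16.404065

price = 1.925071
ρ = -16.404065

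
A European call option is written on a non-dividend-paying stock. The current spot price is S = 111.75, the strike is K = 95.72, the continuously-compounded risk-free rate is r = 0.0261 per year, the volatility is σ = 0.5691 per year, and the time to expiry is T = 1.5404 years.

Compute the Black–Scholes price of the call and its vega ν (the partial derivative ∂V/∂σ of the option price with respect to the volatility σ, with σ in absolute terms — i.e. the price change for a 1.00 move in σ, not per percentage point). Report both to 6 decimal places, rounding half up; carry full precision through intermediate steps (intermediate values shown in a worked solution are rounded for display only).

price = 39.032292
ν = 45.392128

σ√T = 0.5691·√1.5404 = 0.706326
d₁ = (ln(S/K) + (r+σ²/2)T) / (σ√T) = (ln(111.75/95.72) + (0.0261+0.5691²/2)·1.5404) / 0.706326 = (0.154837 + 0.289653) / 0.706326 = 0.629298
d₂ = d₁ − σ√T = 0.629298 − 0.706326 = -0.077028
e^{−rT} = e^{−0.0261·1.5404} = 0.960593
N(d₁) = 0.735423,  N(d₂) = 0.469301
Call price V = S·N(d₁) − K·e^{−rT}·N(d₂) = 82.183526 − 43.151235 = 39.032292
φ(d₁) = (1/√(2π))·e^{−d₁²/2} = 0.327278
ν = S·φ(d₁)·√T = 45.392128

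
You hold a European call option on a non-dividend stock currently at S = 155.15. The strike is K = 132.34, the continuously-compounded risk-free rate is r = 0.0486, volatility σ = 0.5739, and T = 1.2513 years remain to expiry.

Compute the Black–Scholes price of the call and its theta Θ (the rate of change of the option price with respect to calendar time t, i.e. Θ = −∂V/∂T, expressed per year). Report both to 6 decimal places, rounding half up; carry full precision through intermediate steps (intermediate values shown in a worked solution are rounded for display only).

price = 52.483378
Θ = -15.819262

σ√T = 0.5739·√1.2513 = 0.641973
d₁ = (ln(S/K) + (r+σ²/2)T) / (σ√T) = (ln(155.15/132.34) + (0.0486+0.5739²/2)·1.2513) / 0.641973 = (0.159018 + 0.266878) / 0.641973 = 0.663417
d₂ = d₁ − σ√T = 0.663417 − 0.641973 = 0.021444
e^{−rT} = e^{−0.0486·1.2513} = 0.940999
N(d₁) = 0.746468,  N(d₂) = 0.508554
Call price V = S·N(d₁) − K·e^{−rT}·N(d₂) = 115.814552 − 63.331174 = 52.483378
φ(d₁) = (1/√(2π))·e^{−d₁²/2} = 0.320139
Θ = −S·φ(d₁)·σ/(2√T) − r·K·e^{−rT}·N(d₂) = −12.741367 − 3.077895 = -15.819262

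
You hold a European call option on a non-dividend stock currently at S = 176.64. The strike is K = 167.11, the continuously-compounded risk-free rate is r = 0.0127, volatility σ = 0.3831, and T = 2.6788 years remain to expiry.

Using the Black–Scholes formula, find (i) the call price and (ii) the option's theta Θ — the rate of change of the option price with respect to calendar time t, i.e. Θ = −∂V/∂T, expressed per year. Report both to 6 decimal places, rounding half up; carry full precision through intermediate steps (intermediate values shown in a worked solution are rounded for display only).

price = 49.580662
Θ = -8.318710

σ√T = 0.3831·√2.6788 = 0.627021
d₁ = (ln(S/K) + (r+σ²/2)T) / (σ√T) = (ln(176.64/167.11) + (0.0127+0.3831²/2)·2.6788) / 0.627021 = (0.055461 + 0.230599) / 0.627021 = 0.456221
d₂ = d₁ − σ√T = 0.456221 − 0.627021 = -0.170801
e^{−rT} = e^{−0.0127·2.6788} = 0.966551
N(d₁) = 0.675884,  N(d₂) = 0.432190
Call price V = S·N(d₁) − K·e^{−rT}·N(d₂) = 119.388214 − 69.807552 = 49.580662
φ(d₁) = (1/√(2π))·e^{−d₁²/2} = 0.359512
Θ = −S·φ(d₁)·σ/(2√T) − r·K·e^{−rT}·N(d₂) = −7.432154 − 0.886556 = -8.318710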